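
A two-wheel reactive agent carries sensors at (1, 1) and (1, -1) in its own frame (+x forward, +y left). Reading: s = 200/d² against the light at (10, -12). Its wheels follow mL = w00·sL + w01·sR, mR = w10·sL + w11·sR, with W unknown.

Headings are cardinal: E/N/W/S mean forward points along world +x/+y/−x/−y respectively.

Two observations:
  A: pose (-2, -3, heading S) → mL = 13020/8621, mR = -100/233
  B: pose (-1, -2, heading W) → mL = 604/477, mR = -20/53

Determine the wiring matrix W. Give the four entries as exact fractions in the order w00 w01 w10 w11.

1 1/2 0 -1/2

obs A: pose=(-2,-3,S) → sL=40/37, sR=200/233, mL=13020/8621, mR=-100/233
obs B: pose=(-1,-2,W) → sL=8/9, sR=40/53, mL=604/477, mR=-20/53
sensor matrix S = [[40/37, 200/233], [8/9, 40/53]]; det S = 217600/4112217
solve [mL_A; mL_B] = S·[w00; w01] and [mR_A; mR_B] = S·[w10; w11]:
  w00 = 1, w01 = 1/2, w10 = 0, w11 = -1/2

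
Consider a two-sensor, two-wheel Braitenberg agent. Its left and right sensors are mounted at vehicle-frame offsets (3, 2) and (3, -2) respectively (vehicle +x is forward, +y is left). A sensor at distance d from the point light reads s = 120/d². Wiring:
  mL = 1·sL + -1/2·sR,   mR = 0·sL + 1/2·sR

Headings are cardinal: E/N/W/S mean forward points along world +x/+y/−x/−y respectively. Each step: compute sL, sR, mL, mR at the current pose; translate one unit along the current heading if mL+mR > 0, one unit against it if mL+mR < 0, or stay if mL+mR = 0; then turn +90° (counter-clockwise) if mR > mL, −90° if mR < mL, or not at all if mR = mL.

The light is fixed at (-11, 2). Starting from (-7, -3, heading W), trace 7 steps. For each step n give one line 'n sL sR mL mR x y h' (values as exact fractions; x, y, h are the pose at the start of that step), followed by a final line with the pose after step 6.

0 12/5 12 -18/5 6 -7 -3 W
1 120/89 24/13 492/1157 12/13 -8 -3 S
2 30/13 6/5 111/65 3/5 -8 -4 E
3 40/39 24/17 212/663 12/17 -7 -4 S
4 60/37 12/13 558/481 6/13 -7 -5 E
5 120/149 120/109 4140/16241 60/109 -6 -5 S
6 6/5 30/41 171/205 15/41 -6 -6 E
final -5 -6 S

n=0: pose=(-7,-3,W); sL=12/5, sR=12; mL=-18/5, mR=6; mL+mR=12/5 → advance +1; mR−mL=48/5 → turn +1·90°
n=1: pose=(-8,-3,S); sL=120/89, sR=24/13; mL=492/1157, mR=12/13; mL+mR=120/89 → advance +1; mR−mL=576/1157 → turn +1·90°
n=2: pose=(-8,-4,E); sL=30/13, sR=6/5; mL=111/65, mR=3/5; mL+mR=30/13 → advance +1; mR−mL=-72/65 → turn -1·90°
n=3: pose=(-7,-4,S); sL=40/39, sR=24/17; mL=212/663, mR=12/17; mL+mR=40/39 → advance +1; mR−mL=256/663 → turn +1·90°
n=4: pose=(-7,-5,E); sL=60/37, sR=12/13; mL=558/481, mR=6/13; mL+mR=60/37 → advance +1; mR−mL=-336/481 → turn -1·90°
n=5: pose=(-6,-5,S); sL=120/149, sR=120/109; mL=4140/16241, mR=60/109; mL+mR=120/149 → advance +1; mR−mL=4800/16241 → turn +1·90°
n=6: pose=(-6,-6,E); sL=6/5, sR=30/41; mL=171/205, mR=15/41; mL+mR=6/5 → advance +1; mR−mL=-96/205 → turn -1·90°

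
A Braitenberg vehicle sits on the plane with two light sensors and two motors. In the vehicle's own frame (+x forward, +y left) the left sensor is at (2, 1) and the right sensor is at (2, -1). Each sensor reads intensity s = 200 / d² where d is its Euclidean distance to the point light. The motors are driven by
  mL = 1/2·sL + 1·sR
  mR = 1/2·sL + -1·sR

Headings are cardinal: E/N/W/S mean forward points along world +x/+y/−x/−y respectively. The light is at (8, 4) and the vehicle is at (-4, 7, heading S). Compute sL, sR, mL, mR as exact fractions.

100/61 20/17 2070/1037 -370/1037

left sensor world pos  = (-3, 5); dL² = 122
right sensor world pos = (-5, 5); dR² = 170
sL = 200/122 = 100/61
sR = 200/170 = 20/17
mL = 1/2·sL + 1·sR = 2070/1037
mR = 1/2·sL + -1·sR = -370/1037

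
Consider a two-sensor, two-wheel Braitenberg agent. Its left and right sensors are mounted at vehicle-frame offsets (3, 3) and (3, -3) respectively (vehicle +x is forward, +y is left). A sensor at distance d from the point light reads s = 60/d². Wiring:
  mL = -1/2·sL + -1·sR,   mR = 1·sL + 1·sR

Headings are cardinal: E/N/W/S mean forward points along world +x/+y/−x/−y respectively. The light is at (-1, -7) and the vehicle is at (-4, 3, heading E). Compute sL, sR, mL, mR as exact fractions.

left sensor world pos  = (-1, 6); dL² = 169
right sensor world pos = (-1, 0); dR² = 49
sL = 60/169 = 60/169
sR = 60/49 = 60/49
mL = -1/2·sL + -1·sR = -11610/8281
mR = 1·sL + 1·sR = 13080/8281

60/169 60/49 -11610/8281 13080/8281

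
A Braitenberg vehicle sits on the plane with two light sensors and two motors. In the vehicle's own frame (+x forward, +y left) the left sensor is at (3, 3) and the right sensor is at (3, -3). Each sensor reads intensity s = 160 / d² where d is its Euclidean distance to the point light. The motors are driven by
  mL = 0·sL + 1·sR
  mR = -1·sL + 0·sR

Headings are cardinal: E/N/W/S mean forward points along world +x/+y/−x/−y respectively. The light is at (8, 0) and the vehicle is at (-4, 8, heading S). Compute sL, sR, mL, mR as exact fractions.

80/53 16/25 16/25 -80/53

left sensor world pos  = (-1, 5); dL² = 106
right sensor world pos = (-7, 5); dR² = 250
sL = 160/106 = 80/53
sR = 160/250 = 16/25
mL = 0·sL + 1·sR = 16/25
mR = -1·sL + 0·sR = -80/53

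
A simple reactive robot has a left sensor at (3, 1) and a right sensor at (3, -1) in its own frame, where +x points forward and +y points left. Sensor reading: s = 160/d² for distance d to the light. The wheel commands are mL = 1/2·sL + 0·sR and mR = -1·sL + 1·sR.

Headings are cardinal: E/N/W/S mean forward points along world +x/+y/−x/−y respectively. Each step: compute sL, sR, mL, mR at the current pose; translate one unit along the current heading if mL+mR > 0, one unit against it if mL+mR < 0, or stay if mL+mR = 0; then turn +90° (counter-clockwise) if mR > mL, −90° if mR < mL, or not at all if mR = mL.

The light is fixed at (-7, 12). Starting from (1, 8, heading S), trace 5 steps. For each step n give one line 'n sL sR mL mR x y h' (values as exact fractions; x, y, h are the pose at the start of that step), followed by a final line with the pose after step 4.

0 16/13 80/49 8/13 256/637 1 8 S
1 160/61 160/41 80/61 3200/2501 1 7 W
2 4 40/17 2 -28/17 0 7 N
3 160/109 32/25 80/109 -512/2725 0 8 E
4 16/13 80/49 8/13 256/637 1 8 S
final 1 7 W

n=0: pose=(1,8,S); sL=16/13, sR=80/49; mL=8/13, mR=256/637; mL+mR=648/637 → advance +1; mR−mL=-136/637 → turn -1·90°
n=1: pose=(1,7,W); sL=160/61, sR=160/41; mL=80/61, mR=3200/2501; mL+mR=6480/2501 → advance +1; mR−mL=-80/2501 → turn -1·90°
n=2: pose=(0,7,N); sL=4, sR=40/17; mL=2, mR=-28/17; mL+mR=6/17 → advance +1; mR−mL=-62/17 → turn -1·90°
n=3: pose=(0,8,E); sL=160/109, sR=32/25; mL=80/109, mR=-512/2725; mL+mR=1488/2725 → advance +1; mR−mL=-2512/2725 → turn -1·90°
n=4: pose=(1,8,S); sL=16/13, sR=80/49; mL=8/13, mR=256/637; mL+mR=648/637 → advance +1; mR−mL=-136/637 → turn -1·90°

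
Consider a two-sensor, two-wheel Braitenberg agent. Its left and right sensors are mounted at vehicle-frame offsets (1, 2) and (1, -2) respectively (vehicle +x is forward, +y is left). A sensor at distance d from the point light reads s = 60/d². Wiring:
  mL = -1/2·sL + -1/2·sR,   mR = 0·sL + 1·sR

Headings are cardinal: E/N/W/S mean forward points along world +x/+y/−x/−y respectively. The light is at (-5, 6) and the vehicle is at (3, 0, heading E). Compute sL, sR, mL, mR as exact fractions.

left sensor world pos  = (4, 2); dL² = 97
right sensor world pos = (4, -2); dR² = 145
sL = 60/97 = 60/97
sR = 60/145 = 12/29
mL = -1/2·sL + -1/2·sR = -1452/2813
mR = 0·sL + 1·sR = 12/29

60/97 12/29 -1452/2813 12/29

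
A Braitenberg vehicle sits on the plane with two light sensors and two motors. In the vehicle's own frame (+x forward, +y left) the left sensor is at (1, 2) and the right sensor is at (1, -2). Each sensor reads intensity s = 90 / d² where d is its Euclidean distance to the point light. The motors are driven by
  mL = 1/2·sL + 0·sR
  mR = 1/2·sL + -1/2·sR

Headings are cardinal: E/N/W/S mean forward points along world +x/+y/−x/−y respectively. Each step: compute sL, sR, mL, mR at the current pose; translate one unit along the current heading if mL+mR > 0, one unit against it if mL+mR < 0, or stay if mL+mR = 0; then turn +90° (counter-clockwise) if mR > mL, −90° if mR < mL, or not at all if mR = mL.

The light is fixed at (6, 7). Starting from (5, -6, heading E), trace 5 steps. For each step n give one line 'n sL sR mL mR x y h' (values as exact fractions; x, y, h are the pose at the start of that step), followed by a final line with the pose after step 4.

0 90/121 2/5 45/121 104/605 5 -6 E
1 9/20 9/20 9/40 0 6 -6 S
2 90/257 18/29 45/257 -1008/7453 6 -7 W
3 45/89 9/17 45/178 -18/1513 5 -7 N
4 90/121 2/5 45/121 104/605 5 -6 E
final 6 -6 S

n=0: pose=(5,-6,E); sL=90/121, sR=2/5; mL=45/121, mR=104/605; mL+mR=329/605 → advance +1; mR−mL=-1/5 → turn -1·90°
n=1: pose=(6,-6,S); sL=9/20, sR=9/20; mL=9/40, mR=0; mL+mR=9/40 → advance +1; mR−mL=-9/40 → turn -1·90°
n=2: pose=(6,-7,W); sL=90/257, sR=18/29; mL=45/257, mR=-1008/7453; mL+mR=297/7453 → advance +1; mR−mL=-9/29 → turn -1·90°
n=3: pose=(5,-7,N); sL=45/89, sR=9/17; mL=45/178, mR=-18/1513; mL+mR=729/3026 → advance +1; mR−mL=-9/34 → turn -1·90°
n=4: pose=(5,-6,E); sL=90/121, sR=2/5; mL=45/121, mR=104/605; mL+mR=329/605 → advance +1; mR−mL=-1/5 → turn -1·90°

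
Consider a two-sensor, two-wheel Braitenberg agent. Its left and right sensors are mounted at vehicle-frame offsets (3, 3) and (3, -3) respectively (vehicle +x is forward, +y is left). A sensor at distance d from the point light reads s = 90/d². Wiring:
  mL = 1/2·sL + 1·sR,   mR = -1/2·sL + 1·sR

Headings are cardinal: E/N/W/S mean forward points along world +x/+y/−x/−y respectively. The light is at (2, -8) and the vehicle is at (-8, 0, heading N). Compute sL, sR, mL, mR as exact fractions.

9/29 9/17 675/986 369/986

left sensor world pos  = (-11, 3); dL² = 290
right sensor world pos = (-5, 3); dR² = 170
sL = 90/290 = 9/29
sR = 90/170 = 9/17
mL = 1/2·sL + 1·sR = 675/986
mR = -1/2·sL + 1·sR = 369/986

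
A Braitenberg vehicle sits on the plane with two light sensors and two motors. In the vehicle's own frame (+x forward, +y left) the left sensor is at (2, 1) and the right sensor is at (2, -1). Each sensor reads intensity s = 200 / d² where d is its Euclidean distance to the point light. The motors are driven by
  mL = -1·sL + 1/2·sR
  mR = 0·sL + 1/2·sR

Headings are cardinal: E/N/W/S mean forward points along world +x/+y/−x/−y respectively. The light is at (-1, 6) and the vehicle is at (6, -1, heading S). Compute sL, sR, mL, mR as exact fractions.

left sensor world pos  = (7, -3); dL² = 145
right sensor world pos = (5, -3); dR² = 117
sL = 200/145 = 40/29
sR = 200/117 = 200/117
mL = -1·sL + 1/2·sR = -1780/3393
mR = 0·sL + 1/2·sR = 100/117

40/29 200/117 -1780/3393 100/117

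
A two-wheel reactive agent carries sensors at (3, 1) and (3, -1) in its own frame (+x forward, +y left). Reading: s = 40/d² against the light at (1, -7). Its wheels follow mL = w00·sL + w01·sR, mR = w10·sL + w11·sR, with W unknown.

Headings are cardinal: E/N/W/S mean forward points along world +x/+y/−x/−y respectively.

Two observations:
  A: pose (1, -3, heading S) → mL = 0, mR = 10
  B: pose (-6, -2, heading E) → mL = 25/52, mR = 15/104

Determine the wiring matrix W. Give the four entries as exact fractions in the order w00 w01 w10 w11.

-1 1 1 -1/2

obs A: pose=(1,-3,S) → sL=20, sR=20, mL=0, mR=10
obs B: pose=(-6,-2,E) → sL=10/13, sR=5/4, mL=25/52, mR=15/104
sensor matrix S = [[20, 20], [10/13, 5/4]]; det S = 125/13
solve [mL_A; mL_B] = S·[w00; w01] and [mR_A; mR_B] = S·[w10; w11]:
  w00 = -1, w01 = 1, w10 = 1, w11 = -1/2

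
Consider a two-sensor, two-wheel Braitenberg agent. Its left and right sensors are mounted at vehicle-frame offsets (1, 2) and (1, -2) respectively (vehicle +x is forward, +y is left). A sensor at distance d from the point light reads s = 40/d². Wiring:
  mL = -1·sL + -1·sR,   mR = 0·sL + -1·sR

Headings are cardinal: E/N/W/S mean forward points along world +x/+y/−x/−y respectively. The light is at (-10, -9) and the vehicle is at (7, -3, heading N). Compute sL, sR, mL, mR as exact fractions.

left sensor world pos  = (5, -2); dL² = 274
right sensor world pos = (9, -2); dR² = 410
sL = 40/274 = 20/137
sR = 40/410 = 4/41
mL = -1·sL + -1·sR = -1368/5617
mR = 0·sL + -1·sR = -4/41

20/137 4/41 -1368/5617 -4/41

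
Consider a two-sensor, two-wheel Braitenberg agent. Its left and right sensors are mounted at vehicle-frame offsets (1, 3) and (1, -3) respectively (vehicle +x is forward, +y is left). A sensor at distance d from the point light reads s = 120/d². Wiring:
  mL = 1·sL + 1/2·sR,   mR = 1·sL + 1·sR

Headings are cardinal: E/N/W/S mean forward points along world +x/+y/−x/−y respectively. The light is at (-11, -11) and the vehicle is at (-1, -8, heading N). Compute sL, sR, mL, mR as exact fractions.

24/13 24/37 1044/481 1200/481

left sensor world pos  = (-4, -7); dL² = 65
right sensor world pos = (2, -7); dR² = 185
sL = 120/65 = 24/13
sR = 120/185 = 24/37
mL = 1·sL + 1/2·sR = 1044/481
mR = 1·sL + 1·sR = 1200/481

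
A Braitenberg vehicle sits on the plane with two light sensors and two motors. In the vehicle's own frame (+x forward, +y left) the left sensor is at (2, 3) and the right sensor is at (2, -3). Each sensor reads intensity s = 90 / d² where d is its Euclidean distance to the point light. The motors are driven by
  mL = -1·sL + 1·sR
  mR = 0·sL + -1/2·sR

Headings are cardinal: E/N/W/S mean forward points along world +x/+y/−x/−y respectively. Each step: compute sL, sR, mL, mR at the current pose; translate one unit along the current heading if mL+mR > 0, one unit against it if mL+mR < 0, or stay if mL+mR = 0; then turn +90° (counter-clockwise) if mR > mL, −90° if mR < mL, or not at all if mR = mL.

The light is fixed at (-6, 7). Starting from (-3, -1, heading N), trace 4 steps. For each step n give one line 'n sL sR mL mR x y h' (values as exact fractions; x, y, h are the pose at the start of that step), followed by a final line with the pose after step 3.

n=0: pose=(-3,-1,N); sL=5/2, sR=5/4; mL=-5/4, mR=-5/8; mL+mR=-15/8 → advance -1; mR−mL=5/8 → turn +1·90°
n=1: pose=(-3,-2,W); sL=18/29, sR=90/37; mL=1944/1073, mR=-45/37; mL+mR=639/1073 → advance +1; mR−mL=-3249/1073 → turn -1·90°
n=2: pose=(-4,-2,N); sL=9/5, sR=45/37; mL=-108/185, mR=-45/74; mL+mR=-441/370 → advance -1; mR−mL=-9/370 → turn -1·90°
n=3: pose=(-4,-3,E); sL=18/13, sR=18/37; mL=-432/481, mR=-9/37; mL+mR=-549/481 → advance -1; mR−mL=315/481 → turn +1·90°

0 5/2 5/4 -5/4 -5/8 -3 -1 N
1 18/29 90/37 1944/1073 -45/37 -3 -2 W
2 9/5 45/37 -108/185 -45/74 -4 -2 N
3 18/13 18/37 -432/481 -9/37 -4 -3 E
final -5 -3 N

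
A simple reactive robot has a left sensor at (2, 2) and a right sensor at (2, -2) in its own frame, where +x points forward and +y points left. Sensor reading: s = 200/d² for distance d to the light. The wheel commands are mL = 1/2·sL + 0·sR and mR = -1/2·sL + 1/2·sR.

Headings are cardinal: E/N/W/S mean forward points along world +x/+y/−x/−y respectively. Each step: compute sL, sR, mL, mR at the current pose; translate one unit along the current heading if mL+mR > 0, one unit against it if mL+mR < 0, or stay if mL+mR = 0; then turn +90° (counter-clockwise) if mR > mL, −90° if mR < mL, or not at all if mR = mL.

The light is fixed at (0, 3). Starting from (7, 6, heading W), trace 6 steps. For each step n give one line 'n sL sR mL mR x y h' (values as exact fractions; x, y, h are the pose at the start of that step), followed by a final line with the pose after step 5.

n=0: pose=(7,6,W); sL=100/13, sR=4; mL=50/13, mR=-24/13; mL+mR=2 → advance +1; mR−mL=-74/13 → turn -1·90°
n=1: pose=(6,6,N); sL=200/41, sR=200/89; mL=100/41, mR=-4800/3649; mL+mR=100/89 → advance +1; mR−mL=-13700/3649 → turn -1·90°
n=2: pose=(6,7,E); sL=2, sR=50/17; mL=1, mR=8/17; mL+mR=25/17 → advance +1; mR−mL=-9/17 → turn -1·90°
n=3: pose=(7,7,S); sL=40/17, sR=200/29; mL=20/17, mR=1120/493; mL+mR=100/29 → advance +1; mR−mL=540/493 → turn +1·90°
n=4: pose=(7,6,E); sL=100/53, sR=100/41; mL=50/53, mR=600/2173; mL+mR=50/41 → advance +1; mR−mL=-1450/2173 → turn -1·90°
n=5: pose=(8,6,S); sL=200/101, sR=200/37; mL=100/101, mR=6400/3737; mL+mR=100/37 → advance +1; mR−mL=2700/3737 → turn +1·90°

0 100/13 4 50/13 -24/13 7 6 W
1 200/41 200/89 100/41 -4800/3649 6 6 N
2 2 50/17 1 8/17 6 7 E
3 40/17 200/29 20/17 1120/493 7 7 S
4 100/53 100/41 50/53 600/2173 7 6 E
5 200/101 200/37 100/101 6400/3737 8 6 S
final 8 5 E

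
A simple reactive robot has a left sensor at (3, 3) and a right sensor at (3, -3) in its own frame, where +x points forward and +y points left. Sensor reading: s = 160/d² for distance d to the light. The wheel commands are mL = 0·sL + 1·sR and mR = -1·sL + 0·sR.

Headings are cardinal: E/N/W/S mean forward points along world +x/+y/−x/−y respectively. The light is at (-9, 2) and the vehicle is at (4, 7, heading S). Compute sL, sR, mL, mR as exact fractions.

8/13 20/13 20/13 -8/13

left sensor world pos  = (7, 4); dL² = 260
right sensor world pos = (1, 4); dR² = 104
sL = 160/260 = 8/13
sR = 160/104 = 20/13
mL = 0·sL + 1·sR = 20/13
mR = -1·sL + 0·sR = -8/13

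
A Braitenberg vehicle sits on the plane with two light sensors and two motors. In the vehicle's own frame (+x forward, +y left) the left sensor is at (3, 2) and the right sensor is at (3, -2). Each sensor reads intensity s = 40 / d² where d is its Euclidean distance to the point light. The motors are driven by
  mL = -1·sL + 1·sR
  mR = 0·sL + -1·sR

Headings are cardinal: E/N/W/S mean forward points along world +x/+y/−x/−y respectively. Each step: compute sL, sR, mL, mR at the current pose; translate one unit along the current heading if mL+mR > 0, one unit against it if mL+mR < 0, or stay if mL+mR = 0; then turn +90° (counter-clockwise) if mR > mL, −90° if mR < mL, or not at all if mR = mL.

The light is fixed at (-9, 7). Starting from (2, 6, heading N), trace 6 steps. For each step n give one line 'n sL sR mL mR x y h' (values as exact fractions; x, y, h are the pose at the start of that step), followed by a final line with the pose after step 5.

n=0: pose=(2,6,N); sL=8/17, sR=40/173; mL=-704/2941, mR=-40/173; mL+mR=-8/17 → advance -1; mR−mL=24/2941 → turn +1·90°
n=1: pose=(2,5,W); sL=1/2, sR=5/8; mL=1/8, mR=-5/8; mL+mR=-1/2 → advance -1; mR−mL=-3/4 → turn -1·90°
n=2: pose=(3,5,N); sL=40/101, sR=40/197; mL=-3840/19897, mR=-40/197; mL+mR=-40/101 → advance -1; mR−mL=-200/19897 → turn -1·90°
n=3: pose=(3,4,E); sL=20/113, sR=4/25; mL=-48/2825, mR=-4/25; mL+mR=-20/113 → advance -1; mR−mL=-404/2825 → turn -1·90°
n=4: pose=(2,4,S); sL=8/41, sR=40/117; mL=704/4797, mR=-40/117; mL+mR=-8/41 → advance -1; mR−mL=-2344/4797 → turn -1·90°
n=5: pose=(2,5,W); sL=1/2, sR=5/8; mL=1/8, mR=-5/8; mL+mR=-1/2 → advance -1; mR−mL=-3/4 → turn -1·90°

0 8/17 40/173 -704/2941 -40/173 2 6 N
1 1/2 5/8 1/8 -5/8 2 5 W
2 40/101 40/197 -3840/19897 -40/197 3 5 N
3 20/113 4/25 -48/2825 -4/25 3 4 E
4 8/41 40/117 704/4797 -40/117 2 4 S
5 1/2 5/8 1/8 -5/8 2 5 W
final 3 5 N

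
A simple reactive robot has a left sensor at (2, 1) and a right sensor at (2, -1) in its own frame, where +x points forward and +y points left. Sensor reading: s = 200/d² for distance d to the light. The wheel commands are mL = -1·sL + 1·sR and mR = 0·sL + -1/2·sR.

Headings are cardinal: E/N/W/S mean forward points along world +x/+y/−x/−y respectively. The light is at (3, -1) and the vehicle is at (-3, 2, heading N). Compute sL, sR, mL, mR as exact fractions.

left sensor world pos  = (-4, 4); dL² = 74
right sensor world pos = (-2, 4); dR² = 50
sL = 200/74 = 100/37
sR = 200/50 = 4
mL = -1·sL + 1·sR = 48/37
mR = 0·sL + -1/2·sR = -2

100/37 4 48/37 -2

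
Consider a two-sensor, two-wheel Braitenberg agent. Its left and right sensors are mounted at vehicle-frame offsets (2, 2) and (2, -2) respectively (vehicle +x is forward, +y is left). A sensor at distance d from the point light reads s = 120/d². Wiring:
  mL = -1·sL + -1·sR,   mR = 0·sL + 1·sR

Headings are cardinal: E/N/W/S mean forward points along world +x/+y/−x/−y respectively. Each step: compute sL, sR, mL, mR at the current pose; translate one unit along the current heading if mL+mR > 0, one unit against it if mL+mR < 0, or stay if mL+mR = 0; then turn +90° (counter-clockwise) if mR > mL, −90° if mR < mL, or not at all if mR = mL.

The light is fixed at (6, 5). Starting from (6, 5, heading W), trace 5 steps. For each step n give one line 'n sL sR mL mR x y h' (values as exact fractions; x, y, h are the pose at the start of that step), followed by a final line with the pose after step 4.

n=0: pose=(6,5,W); sL=15, sR=15; mL=-30, mR=15; mL+mR=-15 → advance -1; mR−mL=45 → turn +1·90°
n=1: pose=(7,5,S); sL=120/13, sR=24; mL=-432/13, mR=24; mL+mR=-120/13 → advance -1; mR−mL=744/13 → turn +1·90°
n=2: pose=(7,6,E); sL=20/3, sR=12; mL=-56/3, mR=12; mL+mR=-20/3 → advance -1; mR−mL=92/3 → turn +1·90°
n=3: pose=(6,6,N); sL=120/13, sR=120/13; mL=-240/13, mR=120/13; mL+mR=-120/13 → advance -1; mR−mL=360/13 → turn +1·90°
n=4: pose=(6,5,W); sL=15, sR=15; mL=-30, mR=15; mL+mR=-15 → advance -1; mR−mL=45 → turn +1·90°

0 15 15 -30 15 6 5 W
1 120/13 24 -432/13 24 7 5 S
2 20/3 12 -56/3 12 7 6 E
3 120/13 120/13 -240/13 120/13 6 6 N
4 15 15 -30 15 6 5 W
final 7 5 S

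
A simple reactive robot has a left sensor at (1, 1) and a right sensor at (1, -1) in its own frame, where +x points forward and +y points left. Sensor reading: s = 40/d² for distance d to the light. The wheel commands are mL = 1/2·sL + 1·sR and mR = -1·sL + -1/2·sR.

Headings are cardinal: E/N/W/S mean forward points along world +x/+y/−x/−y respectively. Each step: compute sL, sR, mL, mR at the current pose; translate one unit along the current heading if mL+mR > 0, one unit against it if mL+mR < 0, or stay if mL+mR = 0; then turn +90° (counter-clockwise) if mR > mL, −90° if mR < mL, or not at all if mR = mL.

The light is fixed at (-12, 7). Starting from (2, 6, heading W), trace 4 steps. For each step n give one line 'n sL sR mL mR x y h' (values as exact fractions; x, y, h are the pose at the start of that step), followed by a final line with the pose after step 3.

n=0: pose=(2,6,W); sL=40/173, sR=40/169; mL=10300/29237, mR=-10220/29237; mL+mR=80/29237 → advance +1; mR−mL=-20520/29237 → turn -1·90°
n=1: pose=(1,6,N); sL=5/18, sR=10/49; mL=605/1764, mR=-335/882; mL+mR=-65/1764 → advance -1; mR−mL=-425/588 → turn -1·90°
n=2: pose=(1,5,E); sL=40/197, sR=8/41; mL=2396/8077, mR=-2428/8077; mL+mR=-32/8077 → advance -1; mR−mL=-4824/8077 → turn -1·90°
n=3: pose=(0,5,S); sL=20/89, sR=4/13; mL=486/1157, mR=-438/1157; mL+mR=48/1157 → advance +1; mR−mL=-924/1157 → turn -1·90°

0 40/173 40/169 10300/29237 -10220/29237 2 6 W
1 5/18 10/49 605/1764 -335/882 1 6 N
2 40/197 8/41 2396/8077 -2428/8077 1 5 E
3 20/89 4/13 486/1157 -438/1157 0 5 S
final 0 4 W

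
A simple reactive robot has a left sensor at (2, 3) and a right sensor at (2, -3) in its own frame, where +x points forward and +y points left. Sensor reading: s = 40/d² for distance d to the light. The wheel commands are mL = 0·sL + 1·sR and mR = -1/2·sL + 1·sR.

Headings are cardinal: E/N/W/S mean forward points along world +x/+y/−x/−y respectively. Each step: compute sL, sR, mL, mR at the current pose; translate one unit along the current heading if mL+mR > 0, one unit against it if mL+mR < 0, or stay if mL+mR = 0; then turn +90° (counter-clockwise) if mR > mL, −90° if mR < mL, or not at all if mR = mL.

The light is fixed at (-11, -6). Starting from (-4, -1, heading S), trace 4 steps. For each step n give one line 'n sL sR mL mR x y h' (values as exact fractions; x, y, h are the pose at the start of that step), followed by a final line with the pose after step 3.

n=0: pose=(-4,-1,S); sL=40/109, sR=8/5; mL=8/5, mR=772/545; mL+mR=1644/545 → advance +1; mR−mL=-20/109 → turn -1·90°
n=1: pose=(-4,-2,W); sL=20/13, sR=20/37; mL=20/37, mR=-110/481; mL+mR=150/481 → advance +1; mR−mL=-10/13 → turn -1·90°
n=2: pose=(-5,-2,N); sL=8/9, sR=40/117; mL=40/117, mR=-4/39; mL+mR=28/117 → advance +1; mR−mL=-4/9 → turn -1·90°
n=3: pose=(-5,-1,E); sL=5/16, sR=10/17; mL=10/17, mR=235/544; mL+mR=555/544 → advance +1; mR−mL=-5/32 → turn -1·90°

0 40/109 8/5 8/5 772/545 -4 -1 S
1 20/13 20/37 20/37 -110/481 -4 -2 W
2 8/9 40/117 40/117 -4/39 -5 -2 N
3 5/16 10/17 10/17 235/544 -5 -1 E
final -4 -1 S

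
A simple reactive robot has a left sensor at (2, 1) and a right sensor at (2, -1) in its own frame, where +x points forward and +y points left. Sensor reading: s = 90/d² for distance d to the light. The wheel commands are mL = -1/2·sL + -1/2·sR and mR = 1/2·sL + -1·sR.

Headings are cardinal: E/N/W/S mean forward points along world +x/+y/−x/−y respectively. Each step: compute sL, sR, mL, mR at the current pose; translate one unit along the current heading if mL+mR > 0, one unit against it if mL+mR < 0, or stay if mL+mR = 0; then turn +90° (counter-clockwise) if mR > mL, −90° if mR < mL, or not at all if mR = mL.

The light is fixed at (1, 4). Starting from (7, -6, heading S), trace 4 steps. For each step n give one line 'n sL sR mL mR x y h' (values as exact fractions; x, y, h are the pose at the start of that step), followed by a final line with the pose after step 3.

0 90/193 90/169 -16290/32617 -9765/32617 7 -6 S
1 45/64 45/82 -3285/5248 -1035/5248 7 -5 E
2 18/13 18/17 -270/221 -81/221 6 -5 N
3 9/13 1 -11/13 -17/26 6 -6 W
final 7 -6 S

n=0: pose=(7,-6,S); sL=90/193, sR=90/169; mL=-16290/32617, mR=-9765/32617; mL+mR=-135/169 → advance -1; mR−mL=6525/32617 → turn +1·90°
n=1: pose=(7,-5,E); sL=45/64, sR=45/82; mL=-3285/5248, mR=-1035/5248; mL+mR=-135/164 → advance -1; mR−mL=1125/2624 → turn +1·90°
n=2: pose=(6,-5,N); sL=18/13, sR=18/17; mL=-270/221, mR=-81/221; mL+mR=-27/17 → advance -1; mR−mL=189/221 → turn +1·90°
n=3: pose=(6,-6,W); sL=9/13, sR=1; mL=-11/13, mR=-17/26; mL+mR=-3/2 → advance -1; mR−mL=5/26 → turn +1·90°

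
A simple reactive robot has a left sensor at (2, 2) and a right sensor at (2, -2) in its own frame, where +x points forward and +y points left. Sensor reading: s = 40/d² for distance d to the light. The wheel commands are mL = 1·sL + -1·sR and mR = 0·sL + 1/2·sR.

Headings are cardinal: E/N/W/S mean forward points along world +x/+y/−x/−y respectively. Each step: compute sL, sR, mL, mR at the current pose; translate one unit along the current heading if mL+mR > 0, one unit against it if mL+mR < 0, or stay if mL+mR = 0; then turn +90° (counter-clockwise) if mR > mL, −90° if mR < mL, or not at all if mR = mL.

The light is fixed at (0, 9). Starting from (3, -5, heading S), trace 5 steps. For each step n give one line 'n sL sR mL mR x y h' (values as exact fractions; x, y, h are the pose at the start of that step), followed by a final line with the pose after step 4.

n=0: pose=(3,-5,S); sL=40/281, sR=40/257; mL=-960/72217, mR=20/257; mL+mR=4660/72217 → advance +1; mR−mL=6580/72217 → turn +1·90°
n=1: pose=(3,-6,E); sL=20/97, sR=20/157; mL=1200/15229, mR=10/157; mL+mR=2170/15229 → advance +1; mR−mL=-230/15229 → turn -1·90°
n=2: pose=(4,-6,S); sL=8/65, sR=40/293; mL=-256/19045, mR=20/293; mL+mR=1044/19045 → advance +1; mR−mL=1556/19045 → turn +1·90°
n=3: pose=(4,-7,E); sL=5/29, sR=1/9; mL=16/261, mR=1/18; mL+mR=61/522 → advance +1; mR−mL=-1/174 → turn -1·90°
n=4: pose=(5,-7,S); sL=40/373, sR=40/333; mL=-1600/124209, mR=20/333; mL+mR=5860/124209 → advance +1; mR−mL=3020/41403 → turn +1·90°

0 40/281 40/257 -960/72217 20/257 3 -5 S
1 20/97 20/157 1200/15229 10/157 3 -6 E
2 8/65 40/293 -256/19045 20/293 4 -6 S
3 5/29 1/9 16/261 1/18 4 -7 E
4 40/373 40/333 -1600/124209 20/333 5 -7 S
final 5 -8 E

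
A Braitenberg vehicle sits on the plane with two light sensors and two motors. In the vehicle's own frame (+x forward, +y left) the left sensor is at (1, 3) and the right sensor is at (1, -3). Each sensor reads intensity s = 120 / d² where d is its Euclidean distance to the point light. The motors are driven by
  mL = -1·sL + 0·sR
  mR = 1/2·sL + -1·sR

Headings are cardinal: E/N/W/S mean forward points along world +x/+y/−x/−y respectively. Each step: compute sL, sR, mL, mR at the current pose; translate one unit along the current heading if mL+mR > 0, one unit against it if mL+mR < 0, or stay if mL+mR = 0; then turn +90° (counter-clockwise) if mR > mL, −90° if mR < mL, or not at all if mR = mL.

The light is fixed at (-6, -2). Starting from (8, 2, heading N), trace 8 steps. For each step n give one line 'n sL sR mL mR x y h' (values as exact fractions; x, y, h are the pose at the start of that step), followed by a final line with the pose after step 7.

n=0: pose=(8,2,N); sL=60/73, sR=60/157; mL=-60/73, mR=330/11461; mL+mR=-9090/11461 → advance -1; mR−mL=9750/11461 → turn +1·90°
n=1: pose=(8,1,W); sL=120/169, sR=24/41; mL=-120/169, mR=-1596/6929; mL+mR=-6516/6929 → advance -1; mR−mL=3324/6929 → turn +1·90°
n=2: pose=(9,1,S); sL=15/41, sR=30/37; mL=-15/41, mR=-1905/3034; mL+mR=-3015/3034 → advance -1; mR−mL=-795/3034 → turn -1·90°
n=3: pose=(9,2,W); sL=120/197, sR=24/49; mL=-120/197, mR=-1788/9653; mL+mR=-7668/9653 → advance -1; mR−mL=4092/9653 → turn +1·90°
n=4: pose=(10,2,S); sL=12/37, sR=60/89; mL=-12/37, mR=-1686/3293; mL+mR=-2754/3293 → advance -1; mR−mL=-618/3293 → turn -1·90°
n=5: pose=(10,3,W); sL=120/229, sR=120/289; mL=-120/229, mR=-10140/66181; mL+mR=-44820/66181 → advance -1; mR−mL=24540/66181 → turn +1·90°
n=6: pose=(11,3,S); sL=15/52, sR=30/53; mL=-15/52, mR=-2325/5512; mL+mR=-3915/5512 → advance -1; mR−mL=-735/5512 → turn -1·90°
n=7: pose=(11,4,W); sL=24/53, sR=120/337; mL=-24/53, mR=-2316/17861; mL+mR=-10404/17861 → advance -1; mR−mL=5772/17861 → turn +1·90°

0 60/73 60/157 -60/73 330/11461 8 2 N
1 120/169 24/41 -120/169 -1596/6929 8 1 W
2 15/41 30/37 -15/41 -1905/3034 9 1 S
3 120/197 24/49 -120/197 -1788/9653 9 2 W
4 12/37 60/89 -12/37 -1686/3293 10 2 S
5 120/229 120/289 -120/229 -10140/66181 10 3 W
6 15/52 30/53 -15/52 -2325/5512 11 3 S
7 24/53 120/337 -24/53 -2316/17861 11 4 W
final 12 4 S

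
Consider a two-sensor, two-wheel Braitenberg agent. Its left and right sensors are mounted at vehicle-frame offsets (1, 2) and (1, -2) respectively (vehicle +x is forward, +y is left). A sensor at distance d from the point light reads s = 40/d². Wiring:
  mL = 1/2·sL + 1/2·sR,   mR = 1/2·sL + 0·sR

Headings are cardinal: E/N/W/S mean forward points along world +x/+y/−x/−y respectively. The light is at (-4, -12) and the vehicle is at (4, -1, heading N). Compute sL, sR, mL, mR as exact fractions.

left sensor world pos  = (2, 0); dL² = 180
right sensor world pos = (6, 0); dR² = 244
sL = 40/180 = 2/9
sR = 40/244 = 10/61
mL = 1/2·sL + 1/2·sR = 106/549
mR = 1/2·sL + 0·sR = 1/9

2/9 10/61 106/549 1/9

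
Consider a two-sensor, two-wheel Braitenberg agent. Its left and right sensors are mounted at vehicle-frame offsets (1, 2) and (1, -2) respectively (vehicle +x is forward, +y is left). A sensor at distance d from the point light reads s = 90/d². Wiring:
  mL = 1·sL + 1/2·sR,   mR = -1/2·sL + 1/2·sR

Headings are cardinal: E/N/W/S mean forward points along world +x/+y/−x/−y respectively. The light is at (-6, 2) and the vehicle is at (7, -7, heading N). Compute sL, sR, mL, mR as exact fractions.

18/37 90/289 6867/10693 -936/10693

left sensor world pos  = (5, -6); dL² = 185
right sensor world pos = (9, -6); dR² = 289
sL = 90/185 = 18/37
sR = 90/289 = 90/289
mL = 1·sL + 1/2·sR = 6867/10693
mR = -1/2·sL + 1/2·sR = -936/10693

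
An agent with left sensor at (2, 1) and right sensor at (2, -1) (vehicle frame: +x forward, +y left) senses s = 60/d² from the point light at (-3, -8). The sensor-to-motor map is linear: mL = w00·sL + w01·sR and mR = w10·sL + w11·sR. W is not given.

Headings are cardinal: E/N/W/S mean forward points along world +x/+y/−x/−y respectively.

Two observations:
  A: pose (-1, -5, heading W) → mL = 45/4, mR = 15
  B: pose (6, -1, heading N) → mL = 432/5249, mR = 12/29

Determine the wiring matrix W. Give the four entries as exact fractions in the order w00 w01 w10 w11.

1 -1 1 0

obs A: pose=(-1,-5,W) → sL=15, sR=15/4, mL=45/4, mR=15
obs B: pose=(6,-1,N) → sL=12/29, sR=60/181, mL=432/5249, mR=12/29
sensor matrix S = [[15, 15/4], [12/29, 60/181]]; det S = 17955/5249
solve [mL_A; mL_B] = S·[w00; w01] and [mR_A; mR_B] = S·[w10; w11]:
  w00 = 1, w01 = -1, w10 = 1, w11 = 0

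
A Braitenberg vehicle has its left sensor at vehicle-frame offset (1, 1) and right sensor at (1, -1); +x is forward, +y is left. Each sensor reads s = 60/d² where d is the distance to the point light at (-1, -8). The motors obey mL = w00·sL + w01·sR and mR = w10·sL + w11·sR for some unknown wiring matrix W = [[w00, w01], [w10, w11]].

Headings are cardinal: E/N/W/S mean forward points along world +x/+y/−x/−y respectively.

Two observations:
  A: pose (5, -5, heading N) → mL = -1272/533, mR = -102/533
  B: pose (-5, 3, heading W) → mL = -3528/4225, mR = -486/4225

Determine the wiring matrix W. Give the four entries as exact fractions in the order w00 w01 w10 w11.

-1 -1 1/2 -1

obs A: pose=(5,-5,N) → sL=60/41, sR=12/13, mL=-1272/533, mR=-102/533
obs B: pose=(-5,3,W) → sL=12/25, sR=60/169, mL=-3528/4225, mR=-486/4225
sensor matrix S = [[60/41, 12/13], [12/25, 60/169]]; det S = 13248/173225
solve [mL_A; mL_B] = S·[w00; w01] and [mR_A; mR_B] = S·[w10; w11]:
  w00 = -1, w01 = -1, w10 = 1/2, w11 = -1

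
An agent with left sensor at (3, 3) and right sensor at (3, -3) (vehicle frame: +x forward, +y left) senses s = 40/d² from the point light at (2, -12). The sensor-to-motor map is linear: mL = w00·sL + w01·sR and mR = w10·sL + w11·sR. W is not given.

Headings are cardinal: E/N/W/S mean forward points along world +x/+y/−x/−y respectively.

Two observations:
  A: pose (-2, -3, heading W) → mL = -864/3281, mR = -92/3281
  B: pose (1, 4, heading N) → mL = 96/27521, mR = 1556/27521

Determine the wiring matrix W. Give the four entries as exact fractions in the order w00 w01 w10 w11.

obs A: pose=(-2,-3,W) → sL=8/17, sR=40/193, mL=-864/3281, mR=-92/3281
obs B: pose=(1,4,N) → sL=40/377, sR=8/73, mL=96/27521, mR=1556/27521
sensor matrix S = [[8/17, 40/193], [40/377, 8/73]]; det S = 2671104/90296401
solve [mL_A; mL_B] = S·[w00; w01] and [mR_A; mR_B] = S·[w10; w11]:
  w00 = -1, w01 = 1, w10 = -1/2, w11 = 1

-1 1 -1/2 1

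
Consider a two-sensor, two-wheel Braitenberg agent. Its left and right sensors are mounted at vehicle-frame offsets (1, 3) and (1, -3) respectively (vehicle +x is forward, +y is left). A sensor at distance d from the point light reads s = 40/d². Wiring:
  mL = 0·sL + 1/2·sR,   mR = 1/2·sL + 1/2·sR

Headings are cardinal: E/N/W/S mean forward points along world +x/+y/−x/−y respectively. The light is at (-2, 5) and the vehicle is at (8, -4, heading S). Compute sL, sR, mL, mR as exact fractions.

40/269 40/149 20/149 8360/40081

left sensor world pos  = (11, -5); dL² = 269
right sensor world pos = (5, -5); dR² = 149
sL = 40/269 = 40/269
sR = 40/149 = 40/149
mL = 0·sL + 1/2·sR = 20/149
mR = 1/2·sL + 1/2·sR = 8360/40081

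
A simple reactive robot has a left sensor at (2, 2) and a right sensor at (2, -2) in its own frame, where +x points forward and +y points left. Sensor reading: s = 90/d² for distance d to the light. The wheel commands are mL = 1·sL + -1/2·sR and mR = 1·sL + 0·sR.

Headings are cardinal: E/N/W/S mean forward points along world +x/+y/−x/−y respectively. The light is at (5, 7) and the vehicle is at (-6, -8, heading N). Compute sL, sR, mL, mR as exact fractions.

left sensor world pos  = (-8, -6); dL² = 338
right sensor world pos = (-4, -6); dR² = 250
sL = 90/338 = 45/169
sR = 90/250 = 9/25
mL = 1·sL + -1/2·sR = 729/8450
mR = 1·sL + 0·sR = 45/169

45/169 9/25 729/8450 45/169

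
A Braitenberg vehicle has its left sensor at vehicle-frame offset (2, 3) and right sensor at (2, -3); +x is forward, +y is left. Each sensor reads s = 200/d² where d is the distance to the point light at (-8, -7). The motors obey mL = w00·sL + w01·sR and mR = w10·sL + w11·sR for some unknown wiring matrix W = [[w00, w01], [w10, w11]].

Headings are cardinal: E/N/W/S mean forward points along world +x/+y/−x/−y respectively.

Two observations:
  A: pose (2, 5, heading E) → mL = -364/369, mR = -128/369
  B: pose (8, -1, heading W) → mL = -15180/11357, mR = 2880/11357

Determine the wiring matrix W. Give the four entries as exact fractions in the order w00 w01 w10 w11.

obs A: pose=(2,5,E) → sL=200/369, sR=8/9, mL=-364/369, mR=-128/369
obs B: pose=(8,-1,W) → sL=40/41, sR=200/277, mL=-15180/11357, mR=2880/11357
sensor matrix S = [[200/369, 8/9], [40/41, 200/277]]; det S = -48640/102213
solve [mL_A; mL_B] = S·[w00; w01] and [mR_A; mR_B] = S·[w10; w11]:
  w00 = -1, w01 = -1/2, w10 = 1, w11 = -1

-1 -1/2 1 -1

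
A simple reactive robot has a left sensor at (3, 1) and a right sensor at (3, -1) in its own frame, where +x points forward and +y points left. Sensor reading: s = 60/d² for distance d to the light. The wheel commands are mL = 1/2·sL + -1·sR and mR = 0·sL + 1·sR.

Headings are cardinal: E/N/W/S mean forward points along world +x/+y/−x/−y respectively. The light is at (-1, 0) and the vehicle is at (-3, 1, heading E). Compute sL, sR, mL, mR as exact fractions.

left sensor world pos  = (0, 2); dL² = 5
right sensor world pos = (0, 0); dR² = 1
sL = 60/5 = 12
sR = 60/1 = 60
mL = 1/2·sL + -1·sR = -54
mR = 0·sL + 1·sR = 60

12 60 -54 60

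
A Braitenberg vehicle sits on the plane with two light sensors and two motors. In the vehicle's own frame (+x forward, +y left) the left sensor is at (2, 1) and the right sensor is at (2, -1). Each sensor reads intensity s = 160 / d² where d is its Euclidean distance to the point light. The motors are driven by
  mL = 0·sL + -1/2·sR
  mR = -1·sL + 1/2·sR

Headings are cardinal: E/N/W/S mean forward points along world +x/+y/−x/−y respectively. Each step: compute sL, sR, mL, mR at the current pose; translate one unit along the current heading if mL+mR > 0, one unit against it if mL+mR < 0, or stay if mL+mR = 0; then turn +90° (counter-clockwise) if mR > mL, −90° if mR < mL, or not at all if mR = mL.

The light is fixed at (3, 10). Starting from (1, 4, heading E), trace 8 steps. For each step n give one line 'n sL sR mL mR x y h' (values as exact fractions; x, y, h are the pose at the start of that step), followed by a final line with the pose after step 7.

n=0: pose=(1,4,E); sL=32/5, sR=160/49; mL=-80/49, mR=-1168/245; mL+mR=-32/5 → advance -1; mR−mL=-768/245 → turn -1·90°
n=1: pose=(0,4,S); sL=40/17, sR=2; mL=-1, mR=-23/17; mL+mR=-40/17 → advance -1; mR−mL=-6/17 → turn -1·90°
n=2: pose=(0,5,W); sL=160/61, sR=160/41; mL=-80/41, mR=-1680/2501; mL+mR=-160/61 → advance -1; mR−mL=3200/2501 → turn +1·90°
n=3: pose=(1,5,S); sL=16/5, sR=80/29; mL=-40/29, mR=-264/145; mL+mR=-16/5 → advance -1; mR−mL=-64/145 → turn -1·90°
n=4: pose=(1,6,W); sL=160/41, sR=32/5; mL=-16/5, mR=-144/205; mL+mR=-160/41 → advance -1; mR−mL=512/205 → turn +1·90°
n=5: pose=(2,6,S); sL=40/9, sR=4; mL=-2, mR=-22/9; mL+mR=-40/9 → advance -1; mR−mL=-4/9 → turn -1·90°
n=6: pose=(2,7,W); sL=32/5, sR=160/13; mL=-80/13, mR=-16/65; mL+mR=-32/5 → advance -1; mR−mL=384/65 → turn +1·90°
n=7: pose=(3,7,S); sL=80/13, sR=80/13; mL=-40/13, mR=-40/13; mL+mR=-80/13 → advance -1; mR−mL=0 → turn +0·90°

0 32/5 160/49 -80/49 -1168/245 1 4 E
1 40/17 2 -1 -23/17 0 4 S
2 160/61 160/41 -80/41 -1680/2501 0 5 W
3 16/5 80/29 -40/29 -264/145 1 5 S
4 160/41 32/5 -16/5 -144/205 1 6 W
5 40/9 4 -2 -22/9 2 6 S
6 32/5 160/13 -80/13 -16/65 2 7 W
7 80/13 80/13 -40/13 -40/13 3 7 S
final 3 8 S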